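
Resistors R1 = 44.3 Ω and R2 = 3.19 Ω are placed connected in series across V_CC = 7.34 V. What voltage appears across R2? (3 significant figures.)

V ≈ 0.493 V

Series total: ΣR = 44.3 + 3.19 = 47.49 Ω.
Voltage divider: V = V_CC · (3.190 / 47.49) = 7.34 × 0.06717 = 0.4930 V.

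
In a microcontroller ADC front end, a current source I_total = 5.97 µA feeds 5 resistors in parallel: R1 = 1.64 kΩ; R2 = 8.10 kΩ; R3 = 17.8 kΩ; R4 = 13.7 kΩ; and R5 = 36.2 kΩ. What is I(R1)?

Total conductance ΣG = 1/1.64 + 1/8.10 + 1/17.8 + 1/13.7 + 1/36.2 = 0.8900 (units of 1/kΩ).
Current divider: I(R1) = I_total · G_k/ΣG = 5.97 × (0.6098/0.8900) = 5.97 × 0.6851 = 4.090 µA.

I ≈ 4.09 µA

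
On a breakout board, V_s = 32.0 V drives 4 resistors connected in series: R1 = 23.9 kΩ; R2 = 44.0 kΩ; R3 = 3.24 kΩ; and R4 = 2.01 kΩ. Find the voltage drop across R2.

V ≈ 19.2 V

Total series resistance ΣR = 23.9 + 44.0 + 3.24 + 2.01 = 73.15 kΩ.
Voltage divider: V = V_s · (44.00 / 73.15) = 32.0 × 0.6015 = 19.25 V.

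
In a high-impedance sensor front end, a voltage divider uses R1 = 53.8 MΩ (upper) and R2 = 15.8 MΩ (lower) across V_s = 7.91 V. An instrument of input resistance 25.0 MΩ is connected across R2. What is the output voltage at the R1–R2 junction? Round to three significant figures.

First combine the lower leg with the load: R2 ‖ R_L = 9.681 MΩ.
Then V_out = V_s · R2'/(R1 + R2') = 7.91 × 9.681/63.48 = 1.206 V.
(Unloaded it would be 1.80 V; the load pulls it down.)

V_out ≈ 1.21 V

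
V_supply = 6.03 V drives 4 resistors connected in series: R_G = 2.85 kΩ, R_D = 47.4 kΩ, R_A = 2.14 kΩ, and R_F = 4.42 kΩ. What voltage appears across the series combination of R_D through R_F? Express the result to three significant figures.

Series total: ΣR = 2.85 + 47.4 + 2.14 + 4.42 = 56.81 kΩ.
R_{R_D..R_F} = 47.4 + 2.14 + 4.42 = 53.96 kΩ.
By the voltage-divider rule, V = 6.03 × 53.96/56.81 = 5.727 V.

V ≈ 5.73 V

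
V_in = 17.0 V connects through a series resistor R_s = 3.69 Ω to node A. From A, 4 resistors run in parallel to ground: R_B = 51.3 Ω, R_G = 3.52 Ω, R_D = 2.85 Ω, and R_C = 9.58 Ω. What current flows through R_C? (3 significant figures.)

Parallel bank: R_p = 1/(1/51.3 + 1/3.52 + 1/2.85 + 1/9.58) = 1.318 Ω.
Node voltage V_A = V_in · R_p/(R_s + R_p) = 17.0 × 0.2631 = 4.474 V.
Branch current I = V_A/R_C = 4.474/9.58 = 0.4670 A.

I ≈ 0.467 A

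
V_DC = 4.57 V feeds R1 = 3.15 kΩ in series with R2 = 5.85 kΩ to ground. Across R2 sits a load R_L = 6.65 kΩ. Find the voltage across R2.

V_out ≈ 2.27 V

R2 ‖ R_L = (5.85 × 6.65)/(5.85 + 6.65) = 3.112 kΩ.
Then V_out = V_DC · R2'/(R1 + R2') = 4.57 × 3.112/6.262 = 2.271 V.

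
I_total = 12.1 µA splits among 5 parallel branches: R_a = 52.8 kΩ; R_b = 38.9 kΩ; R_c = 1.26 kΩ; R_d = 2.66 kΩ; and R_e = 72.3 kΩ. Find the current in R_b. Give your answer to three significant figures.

I ≈ 0.253 µA

Conductances: ΣG = 1/52.8 + 1/38.9 + 1/1.26 + 1/2.66 + 1/72.3 = 1.228 (1/kΩ).
Current divider: I(R_b) = I_total · G_k/ΣG = 12.1 × (0.02571/1.228) = 12.1 × 0.02093 = 0.2533 µA.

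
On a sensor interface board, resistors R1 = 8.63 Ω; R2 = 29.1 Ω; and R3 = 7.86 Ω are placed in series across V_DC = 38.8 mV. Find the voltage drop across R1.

V ≈ 7.34 mV

Series total: ΣR = 8.63 + 29.1 + 7.86 = 45.59 Ω.
V = V_DC · R/ΣR = 38.8 × 0.1893 = 7.345 mV.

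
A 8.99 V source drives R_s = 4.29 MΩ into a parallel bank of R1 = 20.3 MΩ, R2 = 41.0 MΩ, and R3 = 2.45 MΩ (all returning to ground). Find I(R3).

I ≈ 1.20 µA

Equivalent of the parallel group: R_p = 2.075 MΩ.
V_A by voltage divider: V_A = 8.99 × 2.075/(4.29 + 2.075) = 2.931 V.
I(R3) = V_A / R3 = 2.931/2.45 = 1.196 µA.
(Check via current divider: I_total = 1.412 µA; share G_k/ΣG = 0.8471 → same result.)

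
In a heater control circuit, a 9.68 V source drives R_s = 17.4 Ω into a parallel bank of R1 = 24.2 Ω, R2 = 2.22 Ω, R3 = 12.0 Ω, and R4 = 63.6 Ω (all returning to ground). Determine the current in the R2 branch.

Equivalent of the parallel group: R_p = 1.693 Ω.
V_A by voltage divider: V_A = 9.68 × 1.693/(17.4 + 1.693) = 0.8581 V.
Branch current I = V_A/R2 = 0.8581/2.22 = 0.3865 A.
(Check via current divider: I_total = 0.5070 A; share G_k/ΣG = 0.7624 → same result.)

I ≈ 0.387 A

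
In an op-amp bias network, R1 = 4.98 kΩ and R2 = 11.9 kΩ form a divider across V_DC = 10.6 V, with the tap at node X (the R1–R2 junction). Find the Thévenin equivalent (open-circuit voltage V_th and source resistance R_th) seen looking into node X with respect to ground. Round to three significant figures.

With X open, the divider is unloaded: V_th = 10.6 × 11.9/16.88 = 7.473 V.
With V_DC suppressed (replaced by a short), R_th = R1 ‖ R2 = (4.980 × 11.9)/(4.980 + 11.9) = 3.511 kΩ.

V_th ≈ 7.47 V, R_th ≈ 3.51 kΩ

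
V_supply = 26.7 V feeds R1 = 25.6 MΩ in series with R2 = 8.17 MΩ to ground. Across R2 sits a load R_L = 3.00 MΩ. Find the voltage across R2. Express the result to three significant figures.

V_out ≈ 2.11 V

R2 ‖ R_L = (8.17 × 3.00)/(8.17 + 3.00) = 2.194 MΩ.
Then V_out = V_supply · R2'/(R1 + R2') = 26.7 × 2.194/27.79 = 2.108 V.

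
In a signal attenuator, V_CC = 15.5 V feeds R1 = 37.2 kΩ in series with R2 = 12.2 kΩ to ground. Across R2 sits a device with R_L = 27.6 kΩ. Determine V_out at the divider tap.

The load sits in parallel with R2, giving an effective lower resistance R2' = R2·R_L/(R2+R_L) = 8.460 kΩ.
Voltage divider with the loaded lower leg: V_out = 15.5 × 8.460/(37.2 + 8.460) = 15.5 × 0.1853 = 2.872 V.

V_out ≈ 2.87 V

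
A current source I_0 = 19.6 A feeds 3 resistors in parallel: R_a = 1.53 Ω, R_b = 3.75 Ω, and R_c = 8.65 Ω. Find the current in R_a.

Conductances: ΣG = 1/1.53 + 1/3.75 + 1/8.65 = 1.036 (1/Ω).
R_a takes the fraction G_k/ΣG = 0.6536/1.036 = 0.6310, so I = 19.6 × 0.6310 = 12.37 A.

I ≈ 12.4 A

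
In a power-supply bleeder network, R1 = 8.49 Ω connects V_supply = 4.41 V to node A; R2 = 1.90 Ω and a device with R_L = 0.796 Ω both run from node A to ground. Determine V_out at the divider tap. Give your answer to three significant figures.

V_out ≈ 0.273 V

First combine the lower leg with the load: R2 ‖ R_L = 0.5610 Ω.
Then V_out = V_supply · R2'/(R1 + R2') = 4.41 × 0.5610/9.051 = 0.2733 V.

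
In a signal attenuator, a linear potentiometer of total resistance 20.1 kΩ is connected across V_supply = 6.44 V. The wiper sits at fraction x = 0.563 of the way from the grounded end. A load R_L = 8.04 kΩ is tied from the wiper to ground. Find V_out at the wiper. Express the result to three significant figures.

V_out ≈ 2.24 V

Split the track: R_lower = x·R_p = 11.32 kΩ, R_upper = (1−x)·R_p = 8.784 kΩ.
(x·R_p) ‖ R_L = 4.700 kΩ.
V_out = 6.44 × 4.700/(8.784 + 4.700) = 2.245 V.
(Unloaded: V_out = x·V_supply = 3.63 V.)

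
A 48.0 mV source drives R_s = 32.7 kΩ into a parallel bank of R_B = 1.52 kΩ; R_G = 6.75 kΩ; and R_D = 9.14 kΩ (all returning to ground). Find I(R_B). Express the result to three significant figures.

Combine the parallel branches: R_p = (1/1.52 + 1/6.75 + 1/9.14)⁻¹ = 1.092 kΩ.
V_A = 48.0 × 1.092/33.79 = 1.552 mV.
I(R_B) = V_A / R_B = 1.552/1.52 = 1.021 µA.

I ≈ 1.02 µA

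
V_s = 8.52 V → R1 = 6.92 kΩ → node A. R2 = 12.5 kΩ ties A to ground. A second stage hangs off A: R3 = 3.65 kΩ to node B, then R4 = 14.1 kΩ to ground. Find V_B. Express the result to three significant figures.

The second stage (R3 + R4 = 17.75 kΩ) loads node A in parallel with R2.
R2 ‖ (R3+R4) = 7.335 kΩ.
So V_A = 8.52 × 0.5145 = 4.384 V.
Stage 2 is unloaded, so V_B = V_A · R4/(R3+R4) = 4.384 × 14.1/17.75 = 3.482 V.

V_B ≈ 3.48 V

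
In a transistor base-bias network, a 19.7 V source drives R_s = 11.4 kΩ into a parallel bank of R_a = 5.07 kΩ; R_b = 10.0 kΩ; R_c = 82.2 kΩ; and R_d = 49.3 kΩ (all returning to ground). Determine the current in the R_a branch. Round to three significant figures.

I ≈ 0.817 mA

Parallel bank: R_p = 1/(1/5.07 + 1/10.0 + 1/82.2 + 1/49.3) = 3.033 kΩ.
V_A by voltage divider: V_A = 19.7 × 3.033/(11.4 + 3.033) = 4.140 V.
I(R_a) = V_A / R_a = 4.140/5.07 = 0.8166 mA.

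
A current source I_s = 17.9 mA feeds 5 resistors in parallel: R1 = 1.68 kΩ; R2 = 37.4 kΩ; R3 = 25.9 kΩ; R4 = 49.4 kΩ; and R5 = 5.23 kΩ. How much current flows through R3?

I ≈ 0.793 mA

ΣG = 1/1.68 + 1/37.4 + 1/25.9 + 1/49.4 + 1/5.23 = 0.8720.
Current divider: I(R3) = I_s · G_k/ΣG = 17.9 × (0.03861/0.8720) = 17.9 × 0.04428 = 0.7925 mA.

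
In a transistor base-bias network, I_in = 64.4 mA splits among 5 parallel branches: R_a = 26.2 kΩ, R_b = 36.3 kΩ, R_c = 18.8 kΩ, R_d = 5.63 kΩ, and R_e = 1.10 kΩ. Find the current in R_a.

I ≈ 2.04 mA

Conductances: ΣG = 1/26.2 + 1/36.3 + 1/18.8 + 1/5.63 + 1/1.10 = 1.206 (1/kΩ).
R_a takes the fraction G_k/ΣG = 0.03817/1.206 = 0.03166, so I = 64.4 × 0.03166 = 2.039 mA.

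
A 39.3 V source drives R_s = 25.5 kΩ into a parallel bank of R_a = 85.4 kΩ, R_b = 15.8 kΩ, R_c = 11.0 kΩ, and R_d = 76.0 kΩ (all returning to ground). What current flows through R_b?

I ≈ 0.447 mA

Parallel bank: R_p = 1/(1/85.4 + 1/15.8 + 1/11.0 + 1/76.0) = 5.584 kΩ.
V_A = 39.3 × 5.584/31.08 = 7.060 V.
I(R_b) = V_A / R_b = 7.060/15.8 = 0.4469 mA.
(Equivalently: I_total = 1.264 mA, then current-divider fraction G_k/ΣG = 0.3534.)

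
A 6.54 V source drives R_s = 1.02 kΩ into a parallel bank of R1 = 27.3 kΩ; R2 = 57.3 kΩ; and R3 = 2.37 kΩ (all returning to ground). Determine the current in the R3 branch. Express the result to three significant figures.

Equivalent of the parallel group: R_p = 2.101 kΩ.
V_A by voltage divider: V_A = 6.54 × 2.101/(1.02 + 2.101) = 4.402 V.
Branch current I = V_A/R3 = 4.402/2.37 = 1.858 mA.

I ≈ 1.86 mA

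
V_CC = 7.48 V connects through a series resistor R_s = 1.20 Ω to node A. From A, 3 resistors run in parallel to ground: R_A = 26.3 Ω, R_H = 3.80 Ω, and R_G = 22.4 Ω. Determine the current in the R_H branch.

I ≈ 1.39 A

Equivalent of the parallel group: R_p = 2.892 Ω.
Node voltage V_A = V_CC · R_p/(R_s + R_p) = 7.48 × 0.7067 = 5.286 V.
Branch current I = V_A/R_H = 5.286/3.80 = 1.391 A.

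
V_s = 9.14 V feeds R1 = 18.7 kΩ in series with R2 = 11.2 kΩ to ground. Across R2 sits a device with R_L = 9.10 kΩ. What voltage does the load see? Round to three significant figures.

First combine the lower leg with the load: R2 ‖ R_L = 5.021 kΩ.
Voltage divider with the loaded lower leg: V_out = 9.14 × 5.021/(18.7 + 5.021) = 9.14 × 0.2117 = 1.935 V.
(Unloaded it would be 3.42 V; the load pulls it down.)

V_out ≈ 1.93 V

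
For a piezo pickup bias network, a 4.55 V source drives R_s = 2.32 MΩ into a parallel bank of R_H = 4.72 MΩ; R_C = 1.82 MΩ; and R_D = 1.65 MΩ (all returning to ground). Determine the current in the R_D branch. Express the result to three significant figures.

Combine the parallel branches: R_p = (1/4.72 + 1/1.82 + 1/1.65)⁻¹ = 0.7313 MΩ.
V_A = 4.55 × 0.7313/3.051 = 1.091 V.
I(R_D) = V_A / R_D = 1.091/1.65 = 0.6609 µA.

I ≈ 0.661 µA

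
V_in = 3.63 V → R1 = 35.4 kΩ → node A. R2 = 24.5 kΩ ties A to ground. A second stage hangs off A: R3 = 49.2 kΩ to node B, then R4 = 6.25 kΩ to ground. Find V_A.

Looking into the second stage from A: R3 + R4 = 55.45 kΩ appears in parallel with R2.
R2 ‖ (R3+R4) = 16.99 kΩ.
V_A = 3.63 × 16.99/(35.4 + 16.99) = 1.177 V.

V_A ≈ 1.18 V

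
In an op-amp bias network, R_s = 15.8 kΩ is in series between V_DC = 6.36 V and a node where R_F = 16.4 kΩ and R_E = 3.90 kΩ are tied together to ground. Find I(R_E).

I ≈ 0.271 mA

Combine the parallel branches: R_p = (1/16.4 + 1/3.90)⁻¹ = 3.151 kΩ.
Node voltage V_A = V_DC · R_p/(R_s + R_p) = 6.36 × 0.1663 = 1.057 V.
I(R_E) = V_A / R_E = 1.057/3.90 = 0.2711 mA.
(Check via current divider: I_total = 0.3356 mA; share G_k/ΣG = 0.8079 → same result.)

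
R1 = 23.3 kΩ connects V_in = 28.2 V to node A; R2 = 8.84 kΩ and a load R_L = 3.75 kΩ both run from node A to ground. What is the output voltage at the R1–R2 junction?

The load sits in parallel with R2, giving an effective lower resistance R2' = R2·R_L/(R2+R_L) = 2.633 kΩ.
Voltage divider with the loaded lower leg: V_out = 28.2 × 2.633/(23.3 + 2.633) = 28.2 × 0.1015 = 2.863 V.

V_out ≈ 2.86 V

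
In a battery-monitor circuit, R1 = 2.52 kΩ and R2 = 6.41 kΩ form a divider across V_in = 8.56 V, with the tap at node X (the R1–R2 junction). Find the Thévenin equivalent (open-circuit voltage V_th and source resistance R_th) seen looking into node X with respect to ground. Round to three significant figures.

V_th ≈ 6.14 V, R_th ≈ 1.81 kΩ

With X open, the divider is unloaded: V_th = 8.56 × 6.41/8.930 = 6.144 V.
Zeroing V_in shorts the top of R1 to ground, so R_th = R1 ‖ R2 = 1.809 kΩ.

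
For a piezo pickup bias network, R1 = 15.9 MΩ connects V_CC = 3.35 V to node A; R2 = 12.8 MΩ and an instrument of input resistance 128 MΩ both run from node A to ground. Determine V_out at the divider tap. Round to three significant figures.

V_out ≈ 1.42 V

The load sits in parallel with R2, giving an effective lower resistance R2' = R2·R_L/(R2+R_L) = 11.64 MΩ.
Now apply the divider: V_out = 3.35 × 0.4226 = 1.416 V.
(Unloaded it would be 1.49 V; the load pulls it down.)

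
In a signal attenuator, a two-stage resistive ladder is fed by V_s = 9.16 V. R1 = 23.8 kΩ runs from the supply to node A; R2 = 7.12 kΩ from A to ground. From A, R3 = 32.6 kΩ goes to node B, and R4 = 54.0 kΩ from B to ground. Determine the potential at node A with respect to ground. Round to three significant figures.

V_A ≈ 1.98 V

Looking into the second stage from A: R3 + R4 = 86.60 kΩ appears in parallel with R2.
R2 ‖ (R3+R4) = 6.579 kΩ.
V_A = 9.16 × 6.579/(23.8 + 6.579) = 1.984 V.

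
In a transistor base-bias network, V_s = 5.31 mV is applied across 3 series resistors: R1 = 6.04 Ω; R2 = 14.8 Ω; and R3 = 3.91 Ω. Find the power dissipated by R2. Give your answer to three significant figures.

ΣR = 24.75 Ω → I = 5.31/24.75 = 0.2145 mA.
P(R2) = I²·R2 = (0.2145)² × 14.8 = 0.6812 µW.

P ≈ 0.681 µW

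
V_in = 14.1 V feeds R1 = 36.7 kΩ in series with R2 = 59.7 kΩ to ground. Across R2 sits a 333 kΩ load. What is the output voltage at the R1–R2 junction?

R2 ‖ R_L = (59.7 × 333)/(59.7 + 333) = 50.62 kΩ.
Then V_out = V_in · R2'/(R1 + R2') = 14.1 × 50.62/87.32 = 8.174 V.
(Unloaded it would be 8.73 V; the load pulls it down.)

V_out ≈ 8.17 V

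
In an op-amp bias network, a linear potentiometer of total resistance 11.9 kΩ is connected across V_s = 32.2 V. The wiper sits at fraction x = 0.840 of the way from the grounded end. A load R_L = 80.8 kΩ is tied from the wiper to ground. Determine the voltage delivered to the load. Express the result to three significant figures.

V_out ≈ 26.5 V

Lower segment x·R_p = 9.996 kΩ; upper segment (1−x)·R_p = 1.904 kΩ.
Lower segment in parallel with the load: 9.996 ‖ 80.8 = 8.896 kΩ.
Loaded-divider output: V_out = 32.2 × 0.8237 = 26.52 V.
(Unloaded: V_out = x·V_s = 27.0 V.)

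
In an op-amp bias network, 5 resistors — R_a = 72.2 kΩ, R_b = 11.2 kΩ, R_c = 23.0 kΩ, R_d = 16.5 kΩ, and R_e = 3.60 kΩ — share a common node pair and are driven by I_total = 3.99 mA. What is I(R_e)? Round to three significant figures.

I ≈ 2.29 mA

ΣG = 1/72.2 + 1/11.2 + 1/23.0 + 1/16.5 + 1/3.60 = 0.4850.
By the current-divider rule, I = I_total · G_k/ΣG = 3.99 × 0.5727 = 2.285 mA.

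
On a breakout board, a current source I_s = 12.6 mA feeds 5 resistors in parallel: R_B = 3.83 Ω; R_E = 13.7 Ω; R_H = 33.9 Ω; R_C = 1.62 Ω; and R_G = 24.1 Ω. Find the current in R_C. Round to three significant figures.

I ≈ 7.61 mA

Conductances: ΣG = 1/3.83 + 1/13.7 + 1/33.9 + 1/1.62 + 1/24.1 = 1.022 (1/Ω).
Current divider: I(R_C) = I_s · G_k/ΣG = 12.6 × (0.6173/1.022) = 12.6 × 0.6038 = 7.608 mA.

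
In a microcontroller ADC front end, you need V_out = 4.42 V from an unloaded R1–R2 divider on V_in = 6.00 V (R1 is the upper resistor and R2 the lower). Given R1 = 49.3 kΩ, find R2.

The divider ratio is R2/(R1+R2) = 4.42/6.00 = 0.7367.
R2 = R1 · 0.7367/(1 − 0.7367) = 137.9 kΩ.

R2 ≈ 138 kΩ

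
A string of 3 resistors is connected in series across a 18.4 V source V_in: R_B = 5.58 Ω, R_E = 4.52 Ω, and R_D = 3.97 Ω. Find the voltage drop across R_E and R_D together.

V ≈ 11.1 V

ΣR = 5.58 + 4.52 + 3.97 = 14.07 Ω.
R_{R_E..R_D} = 4.52 + 3.97 = 8.490 Ω.
V = V_in · R/ΣR = 18.4 × 0.6034 = 11.10 V.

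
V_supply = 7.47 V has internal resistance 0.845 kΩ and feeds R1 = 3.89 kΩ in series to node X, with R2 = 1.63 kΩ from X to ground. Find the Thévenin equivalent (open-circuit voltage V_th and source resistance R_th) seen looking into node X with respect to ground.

R1' = 0.845 + 3.89 = 4.735 kΩ (source resistance + R1).
V_th is the unloaded tap voltage: V_supply · R2/(R1'+R2) = 7.47 × 0.2561 = 1.913 V.
Looking into X with the source shorted: R_th = R1'·R2/(R1'+R2) = 4.735 × 1.63/6.365 = 1.213 kΩ.

V_th ≈ 1.91 V, R_th ≈ 1.21 kΩ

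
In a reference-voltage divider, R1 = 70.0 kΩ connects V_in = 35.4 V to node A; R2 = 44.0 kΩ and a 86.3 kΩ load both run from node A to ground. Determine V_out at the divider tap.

V_out ≈ 10.4 V

The load sits in parallel with R2, giving an effective lower resistance R2' = R2·R_L/(R2+R_L) = 29.14 kΩ.
Then V_out = V_in · R2'/(R1 + R2') = 35.4 × 29.14/99.14 = 10.41 V.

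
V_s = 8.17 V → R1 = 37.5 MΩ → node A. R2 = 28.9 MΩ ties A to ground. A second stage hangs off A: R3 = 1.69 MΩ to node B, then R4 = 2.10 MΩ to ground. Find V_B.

V_B ≈ 0.371 V

The second stage (R3 + R4 = 3.790 MΩ) loads node A in parallel with R2.
R2 ‖ (R3+R4) = 3.351 MΩ.
V_A = 8.17 × 3.351/(37.5 + 3.351) = 0.6701 V.
Then the unloaded second divider: V_B = V_A × R4/(R3+R4) = 0.6701 × 0.5541 = 0.3713 V.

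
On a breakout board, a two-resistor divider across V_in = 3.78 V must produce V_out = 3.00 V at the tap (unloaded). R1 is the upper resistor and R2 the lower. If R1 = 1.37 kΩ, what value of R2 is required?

Required fraction k = V_out/V_in = 0.7937.
R2 = R1 · 0.7937/(1 − 0.7937) = 5.269 kΩ.

R2 ≈ 5.27 kΩ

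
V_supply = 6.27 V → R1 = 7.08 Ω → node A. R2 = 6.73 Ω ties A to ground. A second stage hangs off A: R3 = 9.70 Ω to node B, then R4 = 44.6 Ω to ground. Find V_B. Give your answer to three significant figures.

V_B ≈ 2.36 V

Looking into the second stage from A: R3 + R4 = 54.30 Ω appears in parallel with R2.
Effective lower resistance at A: R2 ‖ 54.30 = 5.988 Ω.
First divider: V_A = V_supply · 5.988/(7.08 + 5.988) = 2.873 V.
V_B = V_A × 0.8214 = 2.360 V.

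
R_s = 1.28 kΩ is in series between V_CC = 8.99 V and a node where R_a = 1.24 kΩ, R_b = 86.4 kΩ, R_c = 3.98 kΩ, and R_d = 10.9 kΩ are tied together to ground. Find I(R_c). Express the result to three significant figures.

I ≈ 0.909 mA

Parallel bank: R_p = 1/(1/1.24 + 1/86.4 + 1/3.98 + 1/10.9) = 0.8613 kΩ.
V_A = 8.99 × 0.8613/2.141 = 3.616 V.
Branch current I = V_A/R_c = 3.616/3.98 = 0.9086 mA.
(Check via current divider: I_total = 4.198 mA; share G_k/ΣG = 0.2164 → same result.)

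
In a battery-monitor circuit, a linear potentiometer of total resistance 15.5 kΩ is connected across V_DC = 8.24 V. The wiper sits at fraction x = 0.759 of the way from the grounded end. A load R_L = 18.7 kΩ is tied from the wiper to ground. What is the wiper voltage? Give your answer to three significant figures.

V_out ≈ 5.43 V

The pot divides into 3.736 kΩ above the wiper and 11.76 kΩ below.
(x·R_p) ‖ R_L = 7.221 kΩ.
Loaded-divider output: V_out = 8.24 × 0.6591 = 5.431 V.
(Unloaded: V_out = x·V_DC = 6.25 V.)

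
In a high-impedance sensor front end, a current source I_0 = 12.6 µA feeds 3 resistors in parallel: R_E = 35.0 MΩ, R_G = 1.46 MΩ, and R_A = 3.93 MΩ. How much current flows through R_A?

Total conductance ΣG = 1/35.0 + 1/1.46 + 1/3.93 = 0.9680 (units of 1/MΩ).
R_A takes the fraction G_k/ΣG = 0.2545/0.9680 = 0.2629, so I = 12.6 × 0.2629 = 3.312 µA.

I ≈ 3.31 µA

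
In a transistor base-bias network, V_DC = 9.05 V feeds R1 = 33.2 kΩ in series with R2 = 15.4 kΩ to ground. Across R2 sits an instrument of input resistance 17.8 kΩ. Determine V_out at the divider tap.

V_out ≈ 1.80 V

R2 ‖ R_L = (15.4 × 17.8)/(15.4 + 17.8) = 8.257 kΩ.
Voltage divider with the loaded lower leg: V_out = 9.05 × 8.257/(33.2 + 8.257) = 9.05 × 0.1992 = 1.802 V.
(Unloaded it would be 2.87 V; the load pulls it down.)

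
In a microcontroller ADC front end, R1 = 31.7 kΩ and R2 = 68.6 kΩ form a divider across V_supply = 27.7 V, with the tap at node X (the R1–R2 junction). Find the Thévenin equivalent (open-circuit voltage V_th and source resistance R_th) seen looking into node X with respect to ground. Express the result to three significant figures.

V_th ≈ 18.9 V, R_th ≈ 21.7 kΩ

Open-circuit (no load on X): V_th = V_supply · R2/(R1 + R2) = 27.7 × 68.6/(31.70 + 68.6) = 18.95 V.
With V_supply suppressed (replaced by a short), R_th = R1 ‖ R2 = (31.70 × 68.6)/(31.70 + 68.6) = 21.68 kΩ.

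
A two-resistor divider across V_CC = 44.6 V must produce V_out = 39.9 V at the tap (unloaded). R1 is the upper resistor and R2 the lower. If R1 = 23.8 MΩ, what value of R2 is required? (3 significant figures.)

R2 ≈ 202 MΩ

The divider ratio is R2/(R1+R2) = 39.9/44.6 = 0.8946.
Rearranging, R2 = R1·k/(1−k) = 23.8 × 8.489 = 202.0 MΩ.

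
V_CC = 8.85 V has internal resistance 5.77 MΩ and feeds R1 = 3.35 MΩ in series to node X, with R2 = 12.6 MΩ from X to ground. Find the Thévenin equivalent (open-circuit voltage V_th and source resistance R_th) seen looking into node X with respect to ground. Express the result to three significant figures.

V_th ≈ 5.13 V, R_th ≈ 5.29 MΩ

R1' = 5.77 + 3.35 = 9.120 MΩ (source resistance + R1).
V_th is the unloaded tap voltage: V_CC · R2/(R1'+R2) = 8.85 × 0.5801 = 5.134 V.
Zeroing V_CC shorts the top of R1' to ground, so R_th = R1' ‖ R2 = 5.291 MΩ.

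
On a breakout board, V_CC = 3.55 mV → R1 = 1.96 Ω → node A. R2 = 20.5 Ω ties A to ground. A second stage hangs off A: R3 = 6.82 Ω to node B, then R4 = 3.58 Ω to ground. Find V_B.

Node A sees R2 in parallel with the series input of stage 2, R3 + R4 = 10.40 Ω.
R2 ‖ (R3+R4) = 6.900 Ω.
V_A = 3.55 × 6.900/(1.96 + 6.900) = 2.765 mV.
Stage 2 is unloaded, so V_B = V_A · R4/(R3+R4) = 2.765 × 3.58/10.40 = 0.9517 mV.

V_B ≈ 0.952 mV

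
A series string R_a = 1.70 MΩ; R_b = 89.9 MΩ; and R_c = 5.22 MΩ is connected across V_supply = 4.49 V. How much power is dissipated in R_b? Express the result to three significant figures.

P ≈ 0.193 µW

ΣR = 96.82 MΩ → I = 4.49/96.82 = 0.04637 µA.
V(R_b) = I·R = 4.169 V; P = V·I = 4.169 × 0.04637 = 0.1933 µW.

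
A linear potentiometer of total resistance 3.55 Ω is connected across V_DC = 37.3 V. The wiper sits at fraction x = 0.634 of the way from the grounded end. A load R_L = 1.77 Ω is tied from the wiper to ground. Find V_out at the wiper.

V_out ≈ 16.1 V

The pot divides into 1.299 Ω above the wiper and 2.251 Ω below.
Lower segment in parallel with the load: 2.251 ‖ 1.77 = 0.9908 Ω.
V_out = 37.3 × 0.9908/(1.299 + 0.9908) = 16.14 V.
(Unloaded: V_out = x·V_DC = 23.6 V.)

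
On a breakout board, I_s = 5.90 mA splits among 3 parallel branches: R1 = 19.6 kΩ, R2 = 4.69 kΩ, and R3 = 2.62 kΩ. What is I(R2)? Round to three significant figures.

I ≈ 1.95 mA

Total conductance ΣG = 1/19.6 + 1/4.69 + 1/2.62 = 0.6459 (units of 1/kΩ).
Current divider: I(R2) = I_s · G_k/ΣG = 5.90 × (0.2132/0.6459) = 5.90 × 0.3301 = 1.948 mA.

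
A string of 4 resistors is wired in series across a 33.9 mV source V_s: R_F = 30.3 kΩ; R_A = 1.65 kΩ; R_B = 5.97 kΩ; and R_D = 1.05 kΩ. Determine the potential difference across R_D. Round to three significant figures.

V ≈ 0.913 mV

ΣR = 30.3 + 1.65 + 5.97 + 1.05 = 38.97 kΩ.
V = V_s · R/ΣR = 33.9 × 0.02694 = 0.9134 mV.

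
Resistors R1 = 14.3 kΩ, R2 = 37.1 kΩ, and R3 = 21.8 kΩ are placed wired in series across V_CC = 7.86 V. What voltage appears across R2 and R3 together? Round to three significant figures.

V ≈ 6.32 V

Total series resistance ΣR = 14.3 + 37.1 + 21.8 = 73.20 kΩ.
R_{R2..R3} = 37.1 + 21.8 = 58.90 kΩ.
Voltage divider: V = V_CC · (58.90 / 73.20) = 7.86 × 0.8046 = 6.325 V.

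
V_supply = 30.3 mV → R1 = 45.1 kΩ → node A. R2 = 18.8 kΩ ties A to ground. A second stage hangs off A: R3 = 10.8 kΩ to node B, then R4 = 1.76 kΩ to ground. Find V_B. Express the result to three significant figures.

Node A sees R2 in parallel with the series input of stage 2, R3 + R4 = 12.56 kΩ.
Effective lower resistance at A: R2 ‖ 12.56 = 7.530 kΩ.
So V_A = 30.3 × 0.1431 = 4.335 mV.
Then the unloaded second divider: V_B = V_A × R4/(R3+R4) = 4.335 × 0.1401 = 0.6074 mV.

V_B ≈ 0.607 mV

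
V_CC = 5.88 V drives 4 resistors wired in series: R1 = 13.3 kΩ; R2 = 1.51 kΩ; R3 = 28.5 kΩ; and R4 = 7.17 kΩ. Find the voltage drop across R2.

ΣR = 13.3 + 1.51 + 28.5 + 7.17 = 50.48 kΩ.
V = V_CC · R/ΣR = 5.88 × 0.02991 = 0.1759 V.

V ≈ 0.176 V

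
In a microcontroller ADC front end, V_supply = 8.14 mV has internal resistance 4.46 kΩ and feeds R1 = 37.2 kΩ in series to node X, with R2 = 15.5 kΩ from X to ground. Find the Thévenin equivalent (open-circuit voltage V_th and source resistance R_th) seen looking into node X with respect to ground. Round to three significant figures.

R1' = 4.46 + 37.2 = 41.66 kΩ (source resistance + R1).
With X open, the divider is unloaded: V_th = 8.14 × 15.5/57.16 = 2.207 mV.
With V_supply suppressed (replaced by a short), R_th = R1' ‖ R2 = (41.66 × 15.5)/(41.66 + 15.5) = 11.30 kΩ.

V_th ≈ 2.21 mV, R_th ≈ 11.3 kΩ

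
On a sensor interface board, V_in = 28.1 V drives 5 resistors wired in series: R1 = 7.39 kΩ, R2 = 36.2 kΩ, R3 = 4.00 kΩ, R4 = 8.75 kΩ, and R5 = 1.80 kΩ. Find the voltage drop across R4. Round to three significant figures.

ΣR = 7.39 + 36.2 + 4.00 + 8.75 + 1.80 = 58.14 kΩ.
By the voltage-divider rule, V = 28.1 × 8.750/58.14 = 4.229 V.

V ≈ 4.23 V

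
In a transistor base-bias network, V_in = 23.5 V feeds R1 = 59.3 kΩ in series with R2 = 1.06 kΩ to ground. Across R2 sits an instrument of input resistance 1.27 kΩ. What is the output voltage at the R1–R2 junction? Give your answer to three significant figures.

R2 ‖ R_L = (1.06 × 1.27)/(1.06 + 1.27) = 0.5778 kΩ.
Then V_out = V_in · R2'/(R1 + R2') = 23.5 × 0.5778/59.88 = 0.2268 V.

V_out ≈ 0.227 V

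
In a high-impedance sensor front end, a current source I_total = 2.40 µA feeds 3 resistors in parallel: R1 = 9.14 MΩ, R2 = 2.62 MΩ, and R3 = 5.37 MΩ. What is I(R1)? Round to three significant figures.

I ≈ 0.388 µA

ΣG = 1/9.14 + 1/2.62 + 1/5.37 = 0.6773.
By the current-divider rule, I = I_total · G_k/ΣG = 2.40 × 0.1615 = 0.3877 µA.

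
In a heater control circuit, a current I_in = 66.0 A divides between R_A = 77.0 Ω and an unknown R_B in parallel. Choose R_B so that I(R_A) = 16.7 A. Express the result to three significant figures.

R_B ≈ 26.1 Ω

The fraction through R_A equals R_B/(R_A+R_B).
With f = 0.2530, R_B = R_A · f/(1−f) = 77.0 × 0.3387 = 26.08 Ω.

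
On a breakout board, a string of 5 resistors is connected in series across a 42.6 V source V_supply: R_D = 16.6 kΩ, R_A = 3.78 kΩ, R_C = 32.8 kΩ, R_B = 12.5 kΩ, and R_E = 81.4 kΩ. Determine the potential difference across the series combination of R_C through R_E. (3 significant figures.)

V ≈ 36.7 V

ΣR = 16.6 + 3.78 + 32.8 + 12.5 + 81.4 = 147.1 kΩ.
R_{R_C..R_E} = 32.8 + 12.5 + 81.4 = 126.7 kΩ.
Voltage divider: V = V_supply · (126.7 / 147.1) = 42.6 × 0.8614 = 36.70 V.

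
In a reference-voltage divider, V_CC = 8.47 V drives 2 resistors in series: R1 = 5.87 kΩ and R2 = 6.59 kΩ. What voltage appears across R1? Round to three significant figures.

V ≈ 3.99 V

Total series resistance ΣR = 5.87 + 6.59 = 12.46 kΩ.
Voltage divider: V = V_CC · (5.870 / 12.46) = 8.47 × 0.4711 = 3.990 V.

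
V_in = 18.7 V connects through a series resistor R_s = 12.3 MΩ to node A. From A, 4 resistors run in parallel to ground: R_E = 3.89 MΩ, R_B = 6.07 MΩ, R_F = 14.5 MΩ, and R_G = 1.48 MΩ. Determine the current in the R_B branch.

Parallel bank: R_p = 1/(1/3.89 + 1/6.07 + 1/14.5 + 1/1.48) = 0.8573 MΩ.
V_A = 18.7 × 0.8573/13.16 = 1.218 V.
I(R_B) = V_A / R_B = 1.218/6.07 = 0.2007 µA.

I ≈ 0.201 µA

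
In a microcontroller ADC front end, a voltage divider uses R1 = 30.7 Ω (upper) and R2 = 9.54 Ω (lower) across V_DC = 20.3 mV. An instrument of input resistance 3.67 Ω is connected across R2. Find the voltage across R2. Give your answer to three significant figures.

V_out ≈ 1.61 mV

R2 ‖ R_L = (9.54 × 3.67)/(9.54 + 3.67) = 2.650 Ω.
Then V_out = V_DC · R2'/(R1 + R2') = 20.3 × 2.650/33.35 = 1.613 mV.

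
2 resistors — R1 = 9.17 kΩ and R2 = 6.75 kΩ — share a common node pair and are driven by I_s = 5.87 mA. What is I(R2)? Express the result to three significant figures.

I ≈ 3.38 mA

For two parallel branches, I_k = I_s · (other R)/(sum of R).
I(R2) = 5.87 × 9.17/(9.17 + 6.75) = 5.87 × 0.5760 = 3.381 mA.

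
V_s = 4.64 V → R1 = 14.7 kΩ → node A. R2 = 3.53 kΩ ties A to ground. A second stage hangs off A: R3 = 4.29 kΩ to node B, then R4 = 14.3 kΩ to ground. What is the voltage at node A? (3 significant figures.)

V_A ≈ 0.779 V

The second stage (R3 + R4 = 18.59 kΩ) loads node A in parallel with R2.
Effective lower resistance at A: R2 ‖ 18.59 = 2.967 kΩ.
V_A = 4.64 × 2.967/(14.7 + 2.967) = 0.7792 V.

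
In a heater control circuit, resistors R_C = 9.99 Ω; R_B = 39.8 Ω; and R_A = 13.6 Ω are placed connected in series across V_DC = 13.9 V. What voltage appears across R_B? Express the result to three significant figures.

V ≈ 8.73 V

Total series resistance ΣR = 9.99 + 39.8 + 13.6 = 63.39 Ω.
By the voltage-divider rule, V = 13.9 × 39.80/63.39 = 8.727 V.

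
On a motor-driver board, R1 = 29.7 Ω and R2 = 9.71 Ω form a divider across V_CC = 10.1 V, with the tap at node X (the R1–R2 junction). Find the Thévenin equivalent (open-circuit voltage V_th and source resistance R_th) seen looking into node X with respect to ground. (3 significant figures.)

V_th ≈ 2.49 V, R_th ≈ 7.32 Ω

V_th is the unloaded tap voltage: V_CC · R2/(R1+R2) = 10.1 × 0.2464 = 2.488 V.
Looking into X with the source shorted: R_th = R1·R2/(R1+R2) = 29.70 × 9.71/39.41 = 7.318 Ω.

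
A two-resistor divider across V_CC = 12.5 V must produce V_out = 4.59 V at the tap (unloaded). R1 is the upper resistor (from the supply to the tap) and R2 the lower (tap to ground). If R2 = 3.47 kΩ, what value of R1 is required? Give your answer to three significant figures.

R1 ≈ 5.98 kΩ

Required fraction k = V_out/V_CC = 0.3672.
R1 = R2·(1/k − 1) = 3.47 × 1.723 = 5.980 kΩ.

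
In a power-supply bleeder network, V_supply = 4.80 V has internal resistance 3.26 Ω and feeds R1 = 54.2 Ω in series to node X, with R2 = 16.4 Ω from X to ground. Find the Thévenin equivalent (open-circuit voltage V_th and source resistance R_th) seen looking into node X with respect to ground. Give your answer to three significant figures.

R1' = 3.26 + 54.2 = 57.46 Ω (source resistance + R1).
With X open, the divider is unloaded: V_th = 4.80 × 16.4/73.86 = 1.066 V.
Zeroing V_supply shorts the top of R1' to ground, so R_th = R1' ‖ R2 = 12.76 Ω.

V_th ≈ 1.07 V, R_th ≈ 12.8 Ω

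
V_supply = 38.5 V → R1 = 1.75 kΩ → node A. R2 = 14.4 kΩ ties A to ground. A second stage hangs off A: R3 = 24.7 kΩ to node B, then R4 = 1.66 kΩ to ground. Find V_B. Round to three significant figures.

Looking into the second stage from A: R3 + R4 = 26.36 kΩ appears in parallel with R2.
R2 ‖ (R3+R4) = 9.313 kΩ.
So V_A = 38.5 × 0.8418 = 32.41 V.
V_B = V_A × 0.06297 = 2.041 V.

V_B ≈ 2.04 V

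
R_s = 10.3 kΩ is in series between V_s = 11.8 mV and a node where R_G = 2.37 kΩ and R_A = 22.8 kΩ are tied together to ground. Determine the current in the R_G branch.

I ≈ 0.859 µA

Parallel bank: R_p = 1/(1/2.37 + 1/22.8) = 2.147 kΩ.
V_A by voltage divider: V_A = 11.8 × 2.147/(10.3 + 2.147) = 2.035 mV.
I(R_G) = V_A / R_G = 2.035/2.37 = 0.8588 µA.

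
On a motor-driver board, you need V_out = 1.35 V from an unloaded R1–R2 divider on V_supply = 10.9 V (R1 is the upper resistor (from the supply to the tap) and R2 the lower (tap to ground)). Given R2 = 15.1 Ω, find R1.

R1 ≈ 107 Ω

V_out/V_supply = R2/(R1+R2) = 0.1239.
Rearranging, R1 = R2·(1−k)/k = 15.1 × 7.074 = 106.8 Ω.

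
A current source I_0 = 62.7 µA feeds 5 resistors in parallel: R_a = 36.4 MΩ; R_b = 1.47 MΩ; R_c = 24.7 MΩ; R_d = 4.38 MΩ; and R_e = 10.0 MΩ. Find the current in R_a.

I ≈ 1.60 µA

Conductances: ΣG = 1/36.4 + 1/1.47 + 1/24.7 + 1/4.38 + 1/10.0 = 1.077 (1/MΩ).
Current divider: I(R_a) = I_0 · G_k/ΣG = 62.7 × (0.02747/1.077) = 62.7 × 0.02552 = 1.600 µA.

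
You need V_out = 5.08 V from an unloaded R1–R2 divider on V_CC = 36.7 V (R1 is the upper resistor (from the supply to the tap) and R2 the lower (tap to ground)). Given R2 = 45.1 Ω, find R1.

R1 ≈ 281 Ω

Required fraction k = V_out/V_CC = 0.1384.
So R1 = R2 · (V_CC/V_out − 1) = 45.1 × (36.7/5.08 − 1) = 45.1 × 6.224 = 280.7 Ω.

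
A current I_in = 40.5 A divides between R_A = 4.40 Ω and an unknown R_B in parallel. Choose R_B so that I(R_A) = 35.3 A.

R_B ≈ 29.9 Ω

Two-branch current divider: I_A = I_in · R_B/(R_A + R_B).
With f = 0.8716, R_B = R_A · f/(1−f) = 4.40 × 6.788 = 29.87 Ω.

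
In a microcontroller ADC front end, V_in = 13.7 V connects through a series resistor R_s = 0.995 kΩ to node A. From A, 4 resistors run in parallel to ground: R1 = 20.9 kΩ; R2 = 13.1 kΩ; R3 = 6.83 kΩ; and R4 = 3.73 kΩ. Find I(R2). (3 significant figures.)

I ≈ 0.681 mA

Equivalent of the parallel group: R_p = 1.856 kΩ.
V_A = 13.7 × 1.856/2.851 = 8.919 V.
I(R2) = V_A / R2 = 8.919/13.1 = 0.6809 mA.
(Check via current divider: I_total = 4.805 mA; share G_k/ΣG = 0.1417 → same result.)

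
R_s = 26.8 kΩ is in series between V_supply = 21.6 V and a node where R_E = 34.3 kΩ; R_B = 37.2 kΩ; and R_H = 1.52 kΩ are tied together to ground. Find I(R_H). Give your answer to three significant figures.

I ≈ 0.706 mA

Equivalent of the parallel group: R_p = 1.401 kΩ.
Node voltage V_A = V_supply · R_p/(R_s + R_p) = 21.6 × 0.04967 = 1.073 V.
I(R_H) = V_A / R_H = 1.073/1.52 = 0.7058 mA.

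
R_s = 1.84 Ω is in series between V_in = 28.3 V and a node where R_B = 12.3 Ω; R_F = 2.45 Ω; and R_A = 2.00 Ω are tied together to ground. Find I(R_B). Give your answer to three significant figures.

Combine the parallel branches: R_p = (1/12.3 + 1/2.45 + 1/2.00)⁻¹ = 1.011 Ω.
Node voltage V_A = V_in · R_p/(R_s + R_p) = 28.3 × 0.3545 = 10.03 V.
I(R_B) = V_A / R_B = 10.03/12.3 = 0.8157 A.

I ≈ 0.816 A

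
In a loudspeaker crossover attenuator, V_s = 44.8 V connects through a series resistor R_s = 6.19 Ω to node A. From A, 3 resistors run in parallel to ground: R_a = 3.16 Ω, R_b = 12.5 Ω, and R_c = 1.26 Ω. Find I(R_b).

Parallel bank: R_p = 1/(1/3.16 + 1/12.5 + 1/1.26) = 0.8403 Ω.
Node voltage V_A = V_s · R_p/(R_s + R_p) = 44.8 × 0.1195 = 5.355 V.
Branch current I = V_A/R_b = 5.355/12.5 = 0.4284 A.
(Check via current divider: I_total = 6.372 A; share G_k/ΣG = 0.06722 → same result.)

I ≈ 0.428 A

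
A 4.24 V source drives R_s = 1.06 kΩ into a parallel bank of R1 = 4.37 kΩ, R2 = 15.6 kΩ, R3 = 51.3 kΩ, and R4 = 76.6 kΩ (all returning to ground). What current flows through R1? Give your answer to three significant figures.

Combine the parallel branches: R_p = (1/4.37 + 1/15.6 + 1/51.3 + 1/76.6)⁻¹ = 3.072 kΩ.
V_A by voltage divider: V_A = 4.24 × 3.072/(1.06 + 3.072) = 3.152 V.
Branch current I = V_A/R1 = 3.152/4.37 = 0.7214 mA.

I ≈ 0.721 mA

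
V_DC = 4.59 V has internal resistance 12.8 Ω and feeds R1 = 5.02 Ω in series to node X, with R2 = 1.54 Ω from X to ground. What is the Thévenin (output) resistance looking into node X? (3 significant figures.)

R_th ≈ 1.42 Ω

R1' = 12.8 + 5.02 = 17.82 Ω (source resistance + R1).
Looking into X with the source shorted: R_th = R1'·R2/(R1'+R2) = 17.82 × 1.54/19.36 = 1.417 Ω.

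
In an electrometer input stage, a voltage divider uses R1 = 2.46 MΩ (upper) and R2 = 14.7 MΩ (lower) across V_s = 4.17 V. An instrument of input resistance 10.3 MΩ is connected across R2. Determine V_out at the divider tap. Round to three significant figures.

V_out ≈ 2.97 V

R2 ‖ R_L = (14.7 × 10.3)/(14.7 + 10.3) = 6.056 MΩ.
Voltage divider with the loaded lower leg: V_out = 4.17 × 6.056/(2.46 + 6.056) = 4.17 × 0.7111 = 2.965 V.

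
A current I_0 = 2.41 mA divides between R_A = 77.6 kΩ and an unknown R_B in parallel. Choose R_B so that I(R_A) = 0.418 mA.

R_B ≈ 16.3 kΩ

Two-branch current divider: I_A = I_0 · R_B/(R_A + R_B).
With f = 0.1734, R_B = R_A · f/(1−f) = 77.6 × 0.2098 = 16.28 kΩ.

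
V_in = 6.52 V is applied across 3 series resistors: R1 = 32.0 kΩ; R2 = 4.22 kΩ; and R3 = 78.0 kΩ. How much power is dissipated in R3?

The common current is I = 6.52/114.2 = 0.05708 mA.
P(R3) = I²·R3 = (0.05708)² × 78.0 = 0.2542 mW.

P ≈ 0.254 mW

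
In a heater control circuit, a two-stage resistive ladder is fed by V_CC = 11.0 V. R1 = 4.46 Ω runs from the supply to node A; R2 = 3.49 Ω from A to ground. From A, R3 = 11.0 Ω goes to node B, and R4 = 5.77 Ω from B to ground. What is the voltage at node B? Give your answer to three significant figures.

V_B ≈ 1.49 V

The second stage (R3 + R4 = 16.77 Ω) loads node A in parallel with R2.
R2 ‖ (R3+R4) = 2.889 Ω.
So V_A = 11.0 × 0.3931 = 4.324 V.
Stage 2 is unloaded, so V_B = V_A · R4/(R3+R4) = 4.324 × 5.77/16.77 = 1.488 V.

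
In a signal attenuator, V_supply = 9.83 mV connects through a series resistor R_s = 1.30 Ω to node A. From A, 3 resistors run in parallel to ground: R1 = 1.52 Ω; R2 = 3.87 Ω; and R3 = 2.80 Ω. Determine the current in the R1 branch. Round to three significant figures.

Parallel bank: R_p = 1/(1/1.52 + 1/3.87 + 1/2.80) = 0.7853 Ω.
Node voltage V_A = V_supply · R_p/(R_s + R_p) = 9.83 × 0.3766 = 3.702 mV.
I(R1) = V_A / R1 = 3.702/1.52 = 2.435 mA.
(Check via current divider: I_total = 4.714 mA; share G_k/ΣG = 0.5166 → same result.)

I ≈ 2.44 mA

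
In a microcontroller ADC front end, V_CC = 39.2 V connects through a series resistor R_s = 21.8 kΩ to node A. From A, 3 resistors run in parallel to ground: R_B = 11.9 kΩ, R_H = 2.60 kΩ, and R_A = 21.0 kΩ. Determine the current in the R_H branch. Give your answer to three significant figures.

I ≈ 1.23 mA

Parallel bank: R_p = 1/(1/11.9 + 1/2.60 + 1/21.0) = 1.937 kΩ.
V_A by voltage divider: V_A = 39.2 × 1.937/(21.8 + 1.937) = 3.199 V.
I(R_H) = V_A / R_H = 3.199/2.60 = 1.230 mA.
(Check via current divider: I_total = 1.651 mA; share G_k/ΣG = 0.7450 → same result.)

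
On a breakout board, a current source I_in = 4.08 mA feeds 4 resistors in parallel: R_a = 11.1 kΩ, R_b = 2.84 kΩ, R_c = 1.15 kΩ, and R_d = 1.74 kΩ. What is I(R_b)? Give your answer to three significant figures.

I ≈ 0.762 mA

ΣG = 1/11.1 + 1/2.84 + 1/1.15 + 1/1.74 = 1.886.
By the current-divider rule, I = I_in · G_k/ΣG = 4.08 × 0.1867 = 0.7615 mA.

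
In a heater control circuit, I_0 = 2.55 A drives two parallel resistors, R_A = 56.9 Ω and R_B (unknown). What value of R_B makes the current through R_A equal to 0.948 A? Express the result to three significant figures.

In a two-way split, I_A/I_0 = R_B/(R_A + R_B).
0.948/2.55 = R_B/(R_A + R_B) → R_B = R_A · (0.3718)/(1 − 0.3718) = 56.9 × 0.5918 = 33.67 Ω.

R_B ≈ 33.7 Ω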